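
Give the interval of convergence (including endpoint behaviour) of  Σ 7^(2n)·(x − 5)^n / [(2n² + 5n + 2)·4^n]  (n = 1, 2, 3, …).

[241/49, 249/49]

By the ratio test, |a_{n+1}/a_n| = [(2n² + 5n + 2)/(2(n+1)² + 5(n+1) + 2)] · 49/4 → 49/4.
Hence the series converges for |x − 5| < 1/(49/4) = 4/49, so the radius of convergence is 4/49.
At x = 249/49: the terms are on the order of 1/n², so the series converges absolutely by comparison with the p-series (p = 2 > 1).
Endpoint x = 241/49: the terms are on the order of 1/n², so the series converges absolutely by comparison with the p-series (p = 2 > 1).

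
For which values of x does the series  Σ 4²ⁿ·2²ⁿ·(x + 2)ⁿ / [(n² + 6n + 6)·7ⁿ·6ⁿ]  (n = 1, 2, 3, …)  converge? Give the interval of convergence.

[-85/32, -43/32]

Ratio test: |a_{n+1}/a_n| = [(n² + 6n + 6)/((n+1)² + 6(n+1) + 6)] · 16·4/(7·6) → 32/21 as n → ∞.
Convergence for |x + 2| · 32/21 < 1, i.e. |x + 2| < 21/32. So R = 21/32.
Endpoint x = -43/32: the series is dominated by a constant times Σ 1/n², which converges (p = 2 > 1).
At x = -85/32: absolute convergence follows by limit comparison with Σ 1/n².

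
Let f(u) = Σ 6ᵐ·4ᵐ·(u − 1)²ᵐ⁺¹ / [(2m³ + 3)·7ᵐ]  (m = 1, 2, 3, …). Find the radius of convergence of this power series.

R = √42/12

Ratio test: |a_{m+1}/a_m| = [(2m³ + 3)/(2(m+1)³ + 3)] · 6·4/7 → 24/7 as m → ∞.
Successive powers of (u − 1) differ by 2, so the series converges when |u − 1|² · 24/7 < 1, i.e. |u − 1| < √(7/24). So R = √42/12.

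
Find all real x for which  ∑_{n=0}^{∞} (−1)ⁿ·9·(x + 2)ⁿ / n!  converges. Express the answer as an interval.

The ratio of consecutive coefficients is 9/9 · 1/(n+1) → 0.
The ratio tends to 0 regardless of x, hence R = ∞.

(−∞, ∞)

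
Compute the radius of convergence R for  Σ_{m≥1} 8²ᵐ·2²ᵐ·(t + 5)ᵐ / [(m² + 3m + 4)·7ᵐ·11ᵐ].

R = 77/256

Apply the ratio test: |a_{m+1}| / |a_m| = [(m² + 3m + 4)/((m+1)² + 3(m+1) + 4)] · 64·4/(7·11), which tends to 256/77 as m → ∞.
Convergence for |t + 5| · 256/77 < 1, i.e. |t + 5| < 77/256. So R = 77/256.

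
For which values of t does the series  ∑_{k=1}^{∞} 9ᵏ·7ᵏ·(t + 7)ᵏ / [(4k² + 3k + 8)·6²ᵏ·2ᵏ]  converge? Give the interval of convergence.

[-57/7, -41/7]

The ratio of consecutive coefficients is [(4k² + 3k + 8)/(4(k+1)² + 3(k+1) + 8)] · 9·7/(36·2) → 7/8.
Thus R = 1/(7/8) = 8/7.
When t = -41/7, absolute convergence follows by limit comparison with Σ 1/k².
At t = -57/7: the series is dominated by a constant times Σ 1/k², which converges (p = 2 > 1).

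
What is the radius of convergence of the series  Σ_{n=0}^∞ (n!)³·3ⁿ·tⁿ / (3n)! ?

R = 9

By the ratio test, |a_{n+1}/a_n| = (n+1)³/[(3n+1)·(3n+2)·(3n+3)] · 3 → 1/9.
Convergence for |t| · 1/9 < 1, i.e. |t| < 9. So R = 9.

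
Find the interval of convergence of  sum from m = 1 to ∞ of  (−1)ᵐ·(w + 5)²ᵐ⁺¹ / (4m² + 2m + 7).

Ratio test: |a_{m+1}/a_m| = (4m² + 2m + 7)/(4(m+1)² + 2(m+1) + 7) → 1 as m → ∞.
Successive powers of (w + 5) differ by 2, so the series converges when |w + 5|² · 1 < 1, i.e. |w + 5| < √(1) = 1. So R = 1.
Check w = -4: the series is dominated by a constant times Σ 1/m², which converges (p = 2 > 1).
At w = -6: absolute convergence follows by limit comparison with Σ 1/m².

[-6, -4]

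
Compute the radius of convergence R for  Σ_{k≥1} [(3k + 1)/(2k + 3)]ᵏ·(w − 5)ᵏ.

R = 2/3

Applying the root test, |a_k|^(1/k) = (3k + 1)/(2k + 3) → 3/2.
The series converges when 3/2 · |w − 5| < 1, giving R = 2/3.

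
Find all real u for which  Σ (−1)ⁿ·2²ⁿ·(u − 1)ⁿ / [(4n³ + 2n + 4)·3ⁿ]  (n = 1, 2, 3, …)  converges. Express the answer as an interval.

[1/4, 7/4]

Apply the ratio test: |a_{n+1}| / |a_n| = [(4n³ + 2n + 4)/(4(n+1)³ + 2(n+1) + 4)] · 4/3, which tends to 4/3 as n → ∞.
The series converges when 4/3 · |u − 1| < 1, giving R = 3/4.
Check u = 7/4: absolute convergence follows by limit comparison with Σ 1/n³.
When u = 1/4, the series is dominated by a constant times Σ 1/n³, which converges (p = 3 > 1).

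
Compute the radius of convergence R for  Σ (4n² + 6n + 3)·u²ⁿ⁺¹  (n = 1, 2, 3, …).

The ratio of consecutive coefficients is (4(n+1)² + 6(n+1) + 3)/(4n² + 6n + 3) → 1.
Since the exponent of u increases by 2 each term, convergence requires |u|² < 1, hence R = 1.

R = 1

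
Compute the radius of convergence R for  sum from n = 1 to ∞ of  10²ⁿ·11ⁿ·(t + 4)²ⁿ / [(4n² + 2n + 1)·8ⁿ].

Apply the ratio test: |a_{n+1}| / |a_n| = [(4n² + 2n + 1)/(4(n+1)² + 2(n+1) + 1)] · 100·11/8, which tends to 275/2 as n → ∞.
Since the exponent of (t + 4) increases by 2 each term, convergence requires |t + 4|² < 2/275, hence R = √22/55.

R = √22/55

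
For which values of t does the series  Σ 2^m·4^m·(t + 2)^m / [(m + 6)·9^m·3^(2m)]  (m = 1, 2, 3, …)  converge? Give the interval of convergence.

Apply the ratio test: |a_{m+1}| / |a_m| = [(m + 6)/((m+1) + 6)] · 2·4/(9·9), which tends to 8/81 as m → ∞.
Convergence for |t + 2| · 8/81 < 1, i.e. |t + 2| < 81/8. So R = 81/8.
Endpoint t = 65/8: comparison with the harmonic series Σ 1/m shows the series diverges.
Endpoint t = -97/8: the terms alternate in sign and decrease monotonically to 0 in absolute value (size ~ c/m), so the alternating series test gives convergence.

[-97/8, 65/8)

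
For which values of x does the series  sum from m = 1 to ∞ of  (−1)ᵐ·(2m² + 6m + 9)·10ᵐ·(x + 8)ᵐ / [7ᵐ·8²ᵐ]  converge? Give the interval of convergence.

Ratio test: |a_{m+1}/a_m| = [(2(m+1)² + 6(m+1) + 9)/(2m² + 6m + 9)] · 10/(7·64) → 5/224 as m → ∞.
Convergence for |x + 8| · 5/224 < 1, i.e. |x + 8| < 224/5. So R = 224/5.
Check x = 184/5: the terms do not tend to 0, so the series diverges.
Check x = -264/5: the m-th term does not approach 0; divergence by the term test.

(-264/5, 184/5)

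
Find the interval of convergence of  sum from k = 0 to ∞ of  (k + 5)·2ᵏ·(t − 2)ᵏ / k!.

Ratio test: |a_{k+1}/a_k| = ((k+1) + 5)/(k + 5) · 2 · 1/(k+1) → 0 as k → ∞.
The ratio tends to 0 regardless of t, hence R = ∞.

(−∞, ∞)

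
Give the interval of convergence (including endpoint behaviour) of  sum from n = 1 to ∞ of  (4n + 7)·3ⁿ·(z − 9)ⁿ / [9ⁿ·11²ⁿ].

Ratio test: |a_{n+1}/a_n| = [(4(n+1) + 7)/(4n + 7)] · 3/(9·121) → 1/363 as n → ∞.
The series converges when 1/363 · |z − 9| < 1, giving R = 363.
When z = 372, the terms have absolute value of order n, which does not tend to 0, so the series diverges by the divergence test.
At z = -354: the terms do not tend to 0, so the series diverges.

(-354, 372)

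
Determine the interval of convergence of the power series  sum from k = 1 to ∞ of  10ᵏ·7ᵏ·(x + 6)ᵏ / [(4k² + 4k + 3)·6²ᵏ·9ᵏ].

[-372/35, -48/35]

Apply the ratio test: |a_{k+1}| / |a_k| = [(4k² + 4k + 3)/(4(k+1)² + 4(k+1) + 3)] · 10·7/(36·9), which tends to 35/162 as k → ∞.
Thus R = 1/(35/162) = 162/35.
At x = -48/35: the terms are on the order of 1/k², so the series converges absolutely by comparison with the p-series (p = 2 > 1).
When x = -372/35, absolute convergence follows by limit comparison with Σ 1/k².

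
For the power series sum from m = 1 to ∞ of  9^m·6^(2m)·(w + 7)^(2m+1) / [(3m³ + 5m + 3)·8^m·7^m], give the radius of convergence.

The ratio of consecutive coefficients is [(3m³ + 5m + 3)/(3(m+1)³ + 5(m+1) + 3)] · 9·36/(8·7) → 81/14.
Since the exponent of (w + 7) increases by 2 each term, convergence requires |w + 7|² < 14/81, hence R = √14/9.

R = √14/9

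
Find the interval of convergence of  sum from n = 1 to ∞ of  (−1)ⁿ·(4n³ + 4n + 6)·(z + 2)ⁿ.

(-3, -1)

Ratio test: |a_{n+1}/a_n| = (4(n+1)³ + 4(n+1) + 6)/(4n³ + 4n + 6) → 1 as n → ∞.
Convergence for |z + 2| < 1, so R = 1.
Endpoint z = -1: the n-th term does not approach 0; divergence by the term test.
Check z = -3: the n-th term does not approach 0; divergence by the term test.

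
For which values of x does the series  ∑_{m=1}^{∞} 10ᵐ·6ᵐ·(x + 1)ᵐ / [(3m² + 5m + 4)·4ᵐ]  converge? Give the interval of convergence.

Apply the ratio test: |a_{m+1}| / |a_m| = [(3m² + 5m + 4)/(3(m+1)² + 5(m+1) + 4)] · 10·6/4, which tends to 15 as m → ∞.
Thus R = 1/(15) = 1/15.
Endpoint x = -14/15: absolute convergence follows by limit comparison with Σ 1/m².
When x = -16/15, absolute convergence follows by limit comparison with Σ 1/m².

[-16/15, -14/15]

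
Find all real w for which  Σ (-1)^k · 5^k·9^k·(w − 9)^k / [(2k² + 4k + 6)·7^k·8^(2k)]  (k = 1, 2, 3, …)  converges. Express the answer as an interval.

[-43/45, 853/45]

The ratio of consecutive coefficients is [(2k² + 4k + 6)/(2(k+1)² + 4(k+1) + 6)] · 5·9/(7·64) → 45/448.
The series converges when 45/448 · |w − 9| < 1, giving R = 448/45.
Check w = 853/45: the terms are on the order of 1/k², so the series converges absolutely by comparison with the p-series (p = 2 > 1).
Check w = -43/45: the series is dominated by a constant times Σ 1/k², which converges (p = 2 > 1).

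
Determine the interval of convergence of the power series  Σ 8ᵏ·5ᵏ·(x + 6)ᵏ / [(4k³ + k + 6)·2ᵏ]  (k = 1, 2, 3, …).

[-121/20, -119/20]

The ratio of consecutive coefficients is [(4k³ + k + 6)/(4(k+1)³ + (k+1) + 6)] · 8·5/2 → 20.
Convergence for |x + 6| · 20 < 1, i.e. |x + 6| < 1/20. So R = 1/20.
Check x = -119/20: the series is dominated by a constant times Σ 1/k³, which converges (p = 3 > 1).
Check x = -121/20: the series is dominated by a constant times Σ 1/k³, which converges (p = 3 > 1).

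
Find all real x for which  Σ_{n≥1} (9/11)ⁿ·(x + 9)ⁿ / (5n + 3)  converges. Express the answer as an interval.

The ratio of consecutive coefficients is [(5n + 3)/(5(n+1) + 3)] · 9/11 → 9/11.
Convergence for |x + 9| · 9/11 < 1, i.e. |x + 9| < 11/9. So R = 11/9.
At x = -70/9: the terms are asymptotic to a nonzero constant times 1/n, so the series diverges by limit comparison with Σ 1/n.
Endpoint x = -92/9: the terms alternate in sign and decrease monotonically to 0 in absolute value (size ~ c/n), so the alternating series test gives convergence.

[-92/9, -70/9)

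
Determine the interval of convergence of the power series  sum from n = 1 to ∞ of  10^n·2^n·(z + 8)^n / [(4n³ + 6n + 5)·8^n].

[-42/5, -38/5]

The ratio of consecutive coefficients is [(4n³ + 6n + 5)/(4(n+1)³ + 6(n+1) + 5)] · 10·2/8 → 5/2.
The series converges when 5/2 · |z + 8| < 1, giving R = 2/5.
Endpoint z = -38/5: absolute convergence follows by limit comparison with Σ 1/n³.
When z = -42/5, absolute convergence follows by limit comparison with Σ 1/n³.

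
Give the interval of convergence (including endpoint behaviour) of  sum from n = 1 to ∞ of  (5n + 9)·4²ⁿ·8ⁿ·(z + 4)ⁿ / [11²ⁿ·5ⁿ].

(-1117/128, 93/128)

The ratio of consecutive coefficients is [(5(n+1) + 9)/(5n + 9)] · 16·8/(121·5) → 128/605.
Hence the series converges for |z + 4| < 1/(128/605) = 605/128, so the radius of convergence is 605/128.
Endpoint z = 93/128: the terms do not tend to 0, so the series diverges.
Endpoint z = -1117/128: the terms have absolute value of order n, which does not tend to 0, so the series diverges by the divergence test.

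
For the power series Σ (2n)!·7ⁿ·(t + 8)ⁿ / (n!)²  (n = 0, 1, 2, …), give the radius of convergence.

The ratio of consecutive coefficients is (2n+1)·(2n+2)/(n+1)² · 7 → 28.
Thus R = 1/(28) = 1/28.

R = 1/28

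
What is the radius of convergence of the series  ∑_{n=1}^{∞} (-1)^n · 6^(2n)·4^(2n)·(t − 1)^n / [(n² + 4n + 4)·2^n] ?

R = 1/288

Ratio test: |a_{n+1}/a_n| = [(n² + 4n + 4)/((n+1)² + 4(n+1) + 4)] · 36·16/2 → 288 as n → ∞.
Thus R = 1/(288) = 1/288.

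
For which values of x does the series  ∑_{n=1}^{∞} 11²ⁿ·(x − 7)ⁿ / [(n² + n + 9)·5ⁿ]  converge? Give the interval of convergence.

Apply the ratio test: |a_{n+1}| / |a_n| = [(n² + n + 9)/((n+1)² + (n+1) + 9)] · 121/5, which tends to 121/5 as n → ∞.
Convergence for |x − 7| · 121/5 < 1, i.e. |x − 7| < 5/121. So R = 5/121.
When x = 852/121, the series is dominated by a constant times Σ 1/n², which converges (p = 2 > 1).
At x = 842/121: the terms are on the order of 1/n², so the series converges absolutely by comparison with the p-series (p = 2 > 1).

[842/121, 852/121]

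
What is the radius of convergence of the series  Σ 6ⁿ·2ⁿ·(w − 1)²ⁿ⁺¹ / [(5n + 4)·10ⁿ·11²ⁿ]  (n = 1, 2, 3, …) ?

R = 11√30/6

The ratio of consecutive coefficients is [(5n + 4)/(5(n+1) + 4)] · 6·2/(10·121) → 6/605.
Writing y = (w − 1)², the series in y has radius 605/6, so |w − 1| < √(605/6) and R = 11√30/6.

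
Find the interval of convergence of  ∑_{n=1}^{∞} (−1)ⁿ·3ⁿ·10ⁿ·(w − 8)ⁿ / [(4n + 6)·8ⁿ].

By the ratio test, |a_{n+1}/a_n| = [(4n + 6)/(4(n+1) + 6)] · 3·10/8 → 15/4.
Thus R = 1/(15/4) = 4/15.
Check w = 124/15: an alternating series whose terms decrease to 0 in absolute value, so it converges by the Leibniz criterion.
Check w = 116/15: the terms behave like c/n; limit comparison with the harmonic series gives divergence.

(116/15, 124/15]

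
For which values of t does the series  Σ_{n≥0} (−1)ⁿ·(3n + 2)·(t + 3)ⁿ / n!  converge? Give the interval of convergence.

By the ratio test, |a_{n+1}/a_n| = (3(n+1) + 2)/(3n + 2) · 1/(n+1) → 0.
The limit is 0, so the series converges for all t; R = ∞.

(−∞, ∞)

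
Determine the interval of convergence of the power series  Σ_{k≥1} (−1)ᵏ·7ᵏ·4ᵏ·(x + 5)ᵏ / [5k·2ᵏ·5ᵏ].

(-75/14, -65/14]

The ratio of consecutive coefficients is [5k/5(k+1)] · 7·4/(2·5) → 14/5.
The series converges when 14/5 · |x + 5| < 1, giving R = 5/14.
Endpoint x = -65/14: the terms alternate in sign and decrease monotonically to 0 in absolute value (size ~ c/k), so the alternating series test gives convergence.
Check x = -75/14: the terms behave like c/k; limit comparison with the harmonic series gives divergence.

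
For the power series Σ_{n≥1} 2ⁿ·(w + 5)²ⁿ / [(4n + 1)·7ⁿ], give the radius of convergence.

R = √14/2

The ratio of consecutive coefficients is [(4n + 1)/(4(n+1) + 1)] · 2/7 → 2/7.
Since the exponent of (w + 5) increases by 2 each term, convergence requires |w + 5|² < 7/2, hence R = √14/2.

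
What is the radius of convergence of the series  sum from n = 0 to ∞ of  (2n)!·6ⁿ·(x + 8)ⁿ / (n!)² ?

R = 1/24

By the ratio test, |a_{n+1}/a_n| = (2n+1)·(2n+2)/(n+1)² · 6 → 24.
Hence the series converges for |x + 8| < 1/(24) = 1/24, so the radius of convergence is 1/24.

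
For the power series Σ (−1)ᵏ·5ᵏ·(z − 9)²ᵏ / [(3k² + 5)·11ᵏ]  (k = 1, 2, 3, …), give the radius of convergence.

R = √55/5

By the ratio test, |a_{k+1}/a_k| = [(3k² + 5)/(3(k+1)² + 5)] · 5/11 → 5/11.
Writing y = (z − 9)², the series in y has radius 11/5, so |z − 9| < √(11/5) and R = √55/5.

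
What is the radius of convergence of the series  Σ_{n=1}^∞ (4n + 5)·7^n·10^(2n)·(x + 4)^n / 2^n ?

R = 1/350

Ratio test: |a_{n+1}/a_n| = [(4(n+1) + 5)/(4n + 5)] · 7·100/2 → 350 as n → ∞.
Thus R = 1/(350) = 1/350.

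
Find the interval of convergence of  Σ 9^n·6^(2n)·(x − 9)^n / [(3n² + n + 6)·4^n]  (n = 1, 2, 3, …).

Ratio test: |a_{n+1}/a_n| = [(3n² + n + 6)/(3(n+1)² + (n+1) + 6)] · 9·36/4 → 81 as n → ∞.
The series converges when 81 · |x − 9| < 1, giving R = 1/81.
Check x = 730/81: the series is dominated by a constant times Σ 1/n², which converges (p = 2 > 1).
Check x = 728/81: the terms are on the order of 1/n², so the series converges absolutely by comparison with the p-series (p = 2 > 1).

[728/81, 730/81]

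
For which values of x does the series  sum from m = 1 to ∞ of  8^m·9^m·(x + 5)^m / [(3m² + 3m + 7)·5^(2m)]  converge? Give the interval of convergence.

Apply the ratio test: |a_{m+1}| / |a_m| = [(3m² + 3m + 7)/(3(m+1)² + 3(m+1) + 7)] · 8·9/25, which tends to 72/25 as m → ∞.
The series converges when 72/25 · |x + 5| < 1, giving R = 25/72.
At x = -335/72: absolute convergence follows by limit comparison with Σ 1/m².
Check x = -385/72: the series is dominated by a constant times Σ 1/m², which converges (p = 2 > 1).

[-385/72, -335/72]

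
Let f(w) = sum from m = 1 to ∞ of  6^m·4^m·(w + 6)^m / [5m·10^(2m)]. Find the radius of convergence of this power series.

R = 25/6

Apply the ratio test: |a_{m+1}| / |a_m| = [5m/5(m+1)] · 6·4/100, which tends to 6/25 as m → ∞.
Convergence for |w + 6| · 6/25 < 1, i.e. |w + 6| < 25/6. So R = 25/6.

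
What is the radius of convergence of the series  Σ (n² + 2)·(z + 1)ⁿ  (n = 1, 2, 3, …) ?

By the ratio test, |a_{n+1}/a_n| = ((n+1)² + 2)/(n² + 2) → 1.
Convergence for |z + 1| < 1, so R = 1.

R = 1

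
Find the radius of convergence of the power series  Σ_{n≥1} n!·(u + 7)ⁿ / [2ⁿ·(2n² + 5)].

Ratio test: |a_{n+1}/a_n| = (n+1) · 1/2 · (2n² + 5)/(2(n+1)² + 5) → ∞ as n → ∞.
The terms grow without bound for any (u + 7) ≠ 0, so R = 0 (convergence only at u = -7).

R = 0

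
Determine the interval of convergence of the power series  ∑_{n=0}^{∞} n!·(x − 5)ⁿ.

{5}

The ratio of consecutive coefficients is (n+1) → ∞.
Since the ratio → ∞, the series diverges for every x ≠ 5, and R = 0.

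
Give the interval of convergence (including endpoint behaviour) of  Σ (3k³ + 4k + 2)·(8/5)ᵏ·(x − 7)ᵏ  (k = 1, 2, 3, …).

(51/8, 61/8)

The ratio of consecutive coefficients is [(3(k+1)³ + 4(k+1) + 2)/(3k³ + 4k + 2)] · 8/5 → 8/5.
Thus R = 1/(8/5) = 5/8.
When x = 61/8, the k-th term does not approach 0; divergence by the term test.
When x = 51/8, the terms do not tend to 0, so the series diverges.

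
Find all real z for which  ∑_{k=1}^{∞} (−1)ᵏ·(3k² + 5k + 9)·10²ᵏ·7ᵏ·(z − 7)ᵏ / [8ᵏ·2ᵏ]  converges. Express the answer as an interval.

Ratio test: |a_{k+1}/a_k| = [(3(k+1)² + 5(k+1) + 9)/(3k² + 5k + 9)] · 100·7/(8·2) → 175/4 as k → ∞.
Convergence for |z − 7| · 175/4 < 1, i.e. |z − 7| < 4/175. So R = 4/175.
At z = 1229/175: the terms do not tend to 0, so the series diverges.
When z = 1221/175, the terms do not tend to 0, so the series diverges.

(1221/175, 1229/175)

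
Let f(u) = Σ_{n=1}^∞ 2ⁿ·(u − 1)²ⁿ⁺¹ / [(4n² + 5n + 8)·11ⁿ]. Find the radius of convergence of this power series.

R = √22/2

By the ratio test, |a_{n+1}/a_n| = [(4n² + 5n + 8)/(4(n+1)² + 5(n+1) + 8)] · 2/11 → 2/11.
Writing y = (u − 1)², the series in y has radius 11/2, so |u − 1| < √(11/2) and R = √22/2.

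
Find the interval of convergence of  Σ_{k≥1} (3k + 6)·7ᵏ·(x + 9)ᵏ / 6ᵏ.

By the ratio test, |a_{k+1}/a_k| = [(3(k+1) + 6)/(3k + 6)] · 7/6 → 7/6.
Hence the series converges for |x + 9| < 1/(7/6) = 6/7, so the radius of convergence is 6/7.
Endpoint x = -57/7: the terms do not tend to 0, so the series diverges.
At x = -69/7: the k-th term does not approach 0; divergence by the term test.

(-69/7, -57/7)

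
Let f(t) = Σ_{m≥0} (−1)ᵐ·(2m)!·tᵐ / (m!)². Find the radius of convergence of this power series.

Apply the ratio test: |a_{m+1}| / |a_m| = (2m+1)·(2m+2)/(m+1)², which tends to 4 as m → ∞.
Hence the series converges for |t| < 1/(4) = 1/4, so the radius of convergence is 1/4.

R = 1/4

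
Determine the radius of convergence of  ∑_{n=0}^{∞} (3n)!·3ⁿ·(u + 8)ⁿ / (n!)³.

Apply the ratio test: |a_{n+1}| / |a_n| = (3n+1)·(3n+2)·(3n+3)/(n+1)³ · 3, which tends to 81 as n → ∞.
Hence the series converges for |u + 8| < 1/(81) = 1/81, so the radius of convergence is 1/81.

R = 1/81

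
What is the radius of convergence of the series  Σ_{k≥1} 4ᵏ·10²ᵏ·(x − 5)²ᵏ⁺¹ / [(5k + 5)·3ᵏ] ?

R = √3/20

Ratio test: |a_{k+1}/a_k| = [(5k + 5)/(5(k+1) + 5)] · 4·100/3 → 400/3 as k → ∞.
Since the exponent of (x − 5) increases by 2 each term, convergence requires |x − 5|² < 3/400, hence R = √3/20.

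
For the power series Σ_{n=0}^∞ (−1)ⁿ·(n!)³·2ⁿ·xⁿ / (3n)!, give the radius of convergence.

Apply the ratio test: |a_{n+1}| / |a_n| = (n+1)³/[(3n+1)·(3n+2)·(3n+3)] · 2, which tends to 2/27 as n → ∞.
The series converges when 2/27 · |x| < 1, giving R = 27/2.

R = 27/2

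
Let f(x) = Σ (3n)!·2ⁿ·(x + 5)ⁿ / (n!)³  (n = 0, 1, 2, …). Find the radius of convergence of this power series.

Ratio test: |a_{n+1}/a_n| = (3n+1)·(3n+2)·(3n+3)/(n+1)³ · 2 → 54 as n → ∞.
The series converges when 54 · |x + 5| < 1, giving R = 1/54.

R = 1/54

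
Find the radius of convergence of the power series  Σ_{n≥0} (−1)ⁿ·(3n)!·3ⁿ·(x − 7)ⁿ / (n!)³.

R = 1/81

Apply the ratio test: |a_{n+1}| / |a_n| = (3n+1)·(3n+2)·(3n+3)/(n+1)³ · 3, which tends to 81 as n → ∞.
Convergence for |x − 7| · 81 < 1, i.e. |x − 7| < 1/81. So R = 1/81.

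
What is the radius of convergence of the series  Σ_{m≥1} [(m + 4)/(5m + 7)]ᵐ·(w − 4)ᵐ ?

By the Cauchy root test, |a_m|^(1/m) = (m + 4)/(5m + 7) → 1/5.
Thus R = 1/(1/5) = 5.

R = 5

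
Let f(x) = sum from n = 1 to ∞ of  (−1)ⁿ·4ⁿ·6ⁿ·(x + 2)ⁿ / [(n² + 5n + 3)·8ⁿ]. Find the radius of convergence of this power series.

Ratio test: |a_{n+1}/a_n| = [(n² + 5n + 3)/((n+1)² + 5(n+1) + 3)] · 4·6/8 → 3 as n → ∞.
Convergence for |x + 2| · 3 < 1, i.e. |x + 2| < 1/3. So R = 1/3.

R = 1/3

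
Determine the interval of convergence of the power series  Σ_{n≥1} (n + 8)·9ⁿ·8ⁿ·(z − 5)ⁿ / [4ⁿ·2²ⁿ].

Ratio test: |a_{n+1}/a_n| = [((n+1) + 8)/(n + 8)] · 9·8/(4·4) → 9/2 as n → ∞.
Hence the series converges for |z − 5| < 1/(9/2) = 2/9, so the radius of convergence is 2/9.
At z = 47/9: the terms do not tend to 0, so the series diverges.
When z = 43/9, the terms have absolute value of order n, which does not tend to 0, so the series diverges by the divergence test.

(43/9, 47/9)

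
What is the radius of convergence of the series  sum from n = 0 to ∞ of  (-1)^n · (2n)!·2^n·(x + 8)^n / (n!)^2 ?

Apply the ratio test: |a_{n+1}| / |a_n| = (2n+1)·(2n+2)/(n+1)² · 2, which tends to 8 as n → ∞.
Thus R = 1/(8) = 1/8.

R = 1/8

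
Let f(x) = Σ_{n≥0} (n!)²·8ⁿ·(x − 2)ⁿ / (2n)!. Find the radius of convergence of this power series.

Ratio test: |a_{n+1}/a_n| = (n+1)²/[(2n+1)·(2n+2)] · 8 → 2 as n → ∞.
Hence the series converges for |x − 2| < 1/(2) = 1/2, so the radius of convergence is 1/2.

R = 1/2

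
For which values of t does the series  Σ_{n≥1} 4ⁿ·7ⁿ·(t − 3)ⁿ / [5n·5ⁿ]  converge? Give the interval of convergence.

[79/28, 89/28)

The ratio of consecutive coefficients is [5n/5(n+1)] · 4·7/5 → 28/5.
Hence the series converges for |t − 3| < 1/(28/5) = 5/28, so the radius of convergence is 5/28.
When t = 89/28, comparison with the harmonic series Σ 1/n shows the series diverges.
Check t = 79/28: convergence follows from the alternating series test (terms decrease monotonically to 0).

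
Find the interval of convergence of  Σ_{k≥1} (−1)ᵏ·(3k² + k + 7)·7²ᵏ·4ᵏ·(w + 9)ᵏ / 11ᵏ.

(-1775/196, -1753/196)

Apply the ratio test: |a_{k+1}| / |a_k| = [(3(k+1)² + (k+1) + 7)/(3k² + k + 7)] · 49·4/11, which tends to 196/11 as k → ∞.
Thus R = 1/(196/11) = 11/196.
Endpoint w = -1753/196: the terms have absolute value of order k², which does not tend to 0, so the series diverges by the divergence test.
Endpoint w = -1775/196: the terms do not tend to 0, so the series diverges.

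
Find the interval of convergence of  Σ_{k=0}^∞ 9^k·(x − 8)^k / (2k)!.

By the ratio test, |a_{k+1}/a_k| = 9 · 1/[(2k+1)·(2k+2)] → 0.
The limit is 0, so the series converges for all x; R = ∞.

(−∞, ∞)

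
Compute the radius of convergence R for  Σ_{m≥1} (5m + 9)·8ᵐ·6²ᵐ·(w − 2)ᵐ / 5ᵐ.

R = 5/288

By the ratio test, |a_{m+1}/a_m| = [(5(m+1) + 9)/(5m + 9)] · 8·36/5 → 288/5.
Hence the series converges for |w − 2| < 1/(288/5) = 5/288, so the radius of convergence is 5/288.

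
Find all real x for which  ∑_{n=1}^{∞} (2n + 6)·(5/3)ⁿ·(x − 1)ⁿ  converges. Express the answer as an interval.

Apply the ratio test: |a_{n+1}| / |a_n| = [(2(n+1) + 6)/(2n + 6)] · 5/3, which tends to 5/3 as n → ∞.
The series converges when 5/3 · |x − 1| < 1, giving R = 3/5.
Check x = 8/5: the terms have absolute value of order n, which does not tend to 0, so the series diverges by the divergence test.
At x = 2/5: the n-th term does not approach 0; divergence by the term test.

(2/5, 8/5)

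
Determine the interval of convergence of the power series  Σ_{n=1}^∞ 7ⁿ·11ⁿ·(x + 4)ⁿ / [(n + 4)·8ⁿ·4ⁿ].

[-340/77, -276/77)

The ratio of consecutive coefficients is [(n + 4)/((n+1) + 4)] · 7·11/(8·4) → 77/32.
Convergence for |x + 4| · 77/32 < 1, i.e. |x + 4| < 32/77. So R = 32/77.
When x = -276/77, comparison with the harmonic series Σ 1/n shows the series diverges.
Check x = -340/77: convergence follows from the alternating series test (terms decrease monotonically to 0).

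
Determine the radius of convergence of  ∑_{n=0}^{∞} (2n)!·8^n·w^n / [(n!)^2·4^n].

R = 1/8

By the ratio test, |a_{n+1}/a_n| = (2n+1)·(2n+2)/(n+1)² · 8/4 → 8.
Convergence for |w| · 8 < 1, i.e. |w| < 1/8. So R = 1/8.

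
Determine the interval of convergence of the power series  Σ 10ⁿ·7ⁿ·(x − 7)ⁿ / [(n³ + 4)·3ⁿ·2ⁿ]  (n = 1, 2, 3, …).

[242/35, 248/35]

By the ratio test, |a_{n+1}/a_n| = [(n³ + 4)/((n+1)³ + 4)] · 10·7/(3·2) → 35/3.
The series converges when 35/3 · |x − 7| < 1, giving R = 3/35.
Check x = 248/35: the terms are on the order of 1/n³, so the series converges absolutely by comparison with the p-series (p = 3 > 1).
Endpoint x = 242/35: the terms are on the order of 1/n³, so the series converges absolutely by comparison with the p-series (p = 3 > 1).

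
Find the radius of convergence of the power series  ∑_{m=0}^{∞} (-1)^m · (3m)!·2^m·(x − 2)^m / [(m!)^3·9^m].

R = 1/6

Ratio test: |a_{m+1}/a_m| = (3m+1)·(3m+2)·(3m+3)/(m+1)³ · 2/9 → 6 as m → ∞.
Thus R = 1/(6) = 1/6.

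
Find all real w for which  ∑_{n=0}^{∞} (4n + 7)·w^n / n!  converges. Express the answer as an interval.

By the ratio test, |a_{n+1}/a_n| = (4(n+1) + 7)/(4n + 7) · 1/(n+1) → 0.
The limit is 0, so the series converges for all w; R = ∞.

(−∞, ∞)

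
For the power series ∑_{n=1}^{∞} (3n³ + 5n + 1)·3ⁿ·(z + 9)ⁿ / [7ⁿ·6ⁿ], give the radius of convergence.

R = 14

The ratio of consecutive coefficients is [(3(n+1)³ + 5(n+1) + 1)/(3n³ + 5n + 1)] · 3/(7·6) → 1/14.
Thus R = 1/(1/14) = 14.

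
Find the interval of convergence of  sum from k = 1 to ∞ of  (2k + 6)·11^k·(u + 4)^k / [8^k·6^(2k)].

By the ratio test, |a_{k+1}/a_k| = [(2(k+1) + 6)/(2k + 6)] · 11/(8·36) → 11/288.
Hence the series converges for |u + 4| < 1/(11/288) = 288/11, so the radius of convergence is 288/11.
Endpoint u = 244/11: the terms do not tend to 0, so the series diverges.
When u = -332/11, the terms have absolute value of order k, which does not tend to 0, so the series diverges by the divergence test.

(-332/11, 244/11)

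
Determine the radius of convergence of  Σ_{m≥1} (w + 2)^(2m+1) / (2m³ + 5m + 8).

Apply the ratio test: |a_{m+1}| / |a_m| = (2m³ + 5m + 8)/(2(m+1)³ + 5(m+1) + 8), which tends to 1 as m → ∞.
Successive powers of (w + 2) differ by 2, so the series converges when |w + 2|² · 1 < 1, i.e. |w + 2| < √(1) = 1. So R = 1.

R = 1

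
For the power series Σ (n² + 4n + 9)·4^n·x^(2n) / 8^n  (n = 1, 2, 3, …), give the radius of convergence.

By the ratio test, |a_{n+1}/a_n| = [((n+1)² + 4(n+1) + 9)/(n² + 4n + 9)] · 4/8 → 1/2.
Successive powers of x differ by 2, so the series converges when |x|² · 1/2 < 1, i.e. |x| < √(2). So R = √2.

R = √2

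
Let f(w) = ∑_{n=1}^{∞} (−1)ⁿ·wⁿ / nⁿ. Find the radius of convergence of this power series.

By the Cauchy root test, |a_n|^(1/n) = 1/n → 0.
Since the n-th root of |a_n| tends to 0, the series converges for all real w; R = ∞.

R = ∞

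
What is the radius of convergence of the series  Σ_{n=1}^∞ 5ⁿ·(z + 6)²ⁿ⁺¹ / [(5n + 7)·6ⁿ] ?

Apply the ratio test: |a_{n+1}| / |a_n| = [(5n + 7)/(5(n+1) + 7)] · 5/6, which tends to 5/6 as n → ∞.
Successive powers of (z + 6) differ by 2, so the series converges when |z + 6|² · 5/6 < 1, i.e. |z + 6| < √(6/5). So R = √30/5.

R = √30/5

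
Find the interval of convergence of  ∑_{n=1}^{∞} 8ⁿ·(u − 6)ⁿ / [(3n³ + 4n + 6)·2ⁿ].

[23/4, 25/4]

By the ratio test, |a_{n+1}/a_n| = [(3n³ + 4n + 6)/(3(n+1)³ + 4(n+1) + 6)] · 8/2 → 4.
Convergence for |u − 6| · 4 < 1, i.e. |u − 6| < 1/4. So R = 1/4.
Endpoint u = 25/4: absolute convergence follows by limit comparison with Σ 1/n³.
Endpoint u = 23/4: the terms are on the order of 1/n³, so the series converges absolutely by comparison with the p-series (p = 3 > 1).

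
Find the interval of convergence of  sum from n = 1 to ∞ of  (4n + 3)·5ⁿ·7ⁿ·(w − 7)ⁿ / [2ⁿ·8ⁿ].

(229/35, 261/35)

The ratio of consecutive coefficients is [(4(n+1) + 3)/(4n + 3)] · 5·7/(2·8) → 35/16.
Convergence for |w − 7| · 35/16 < 1, i.e. |w − 7| < 16/35. So R = 16/35.
Check w = 261/35: the n-th term does not approach 0; divergence by the term test.
At w = 229/35: the n-th term does not approach 0; divergence by the term test.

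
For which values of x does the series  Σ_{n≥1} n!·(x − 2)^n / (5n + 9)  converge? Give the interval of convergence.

{2}

Ratio test: |a_{n+1}/a_n| = (n+1) · (5n + 9)/(5(n+1) + 9) → ∞ as n → ∞.
The ratio grows without bound, so the series diverges whenever (x − 2) ≠ 0; it converges only at x = 2. R = 0.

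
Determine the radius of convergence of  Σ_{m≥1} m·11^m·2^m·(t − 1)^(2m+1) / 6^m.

R = √33/11

Apply the ratio test: |a_{m+1}| / |a_m| = [(m+1)/m] · 11·2/6, which tends to 11/3 as m → ∞.
Successive powers of (t − 1) differ by 2, so the series converges when |t − 1|² · 11/3 < 1, i.e. |t − 1| < √(3/11). So R = √33/11.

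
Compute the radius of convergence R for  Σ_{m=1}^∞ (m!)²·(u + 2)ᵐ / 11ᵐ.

Ratio test: |a_{m+1}/a_m| = (m+1)² · 1/11 → ∞ as m → ∞.
The ratio grows without bound, so the series diverges whenever (u + 2) ≠ 0; it converges only at u = -2. R = 0.

R = 0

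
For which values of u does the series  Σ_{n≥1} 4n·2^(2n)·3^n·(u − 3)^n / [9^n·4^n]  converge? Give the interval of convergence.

(0, 6)

Apply the ratio test: |a_{n+1}| / |a_n| = [4(n+1)/4n] · 4·3/(9·4), which tends to 1/3 as n → ∞.
Hence the series converges for |u − 3| < 1/(1/3) = 3, so the radius of convergence is 3.
At u = 6: the terms have absolute value of order n, which does not tend to 0, so the series diverges by the divergence test.
Endpoint u = 0: the n-th term does not approach 0; divergence by the term test.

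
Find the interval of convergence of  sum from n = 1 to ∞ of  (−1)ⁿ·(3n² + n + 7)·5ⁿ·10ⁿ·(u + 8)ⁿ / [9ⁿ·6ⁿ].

Ratio test: |a_{n+1}/a_n| = [(3(n+1)² + (n+1) + 7)/(3n² + n + 7)] · 5·10/(9·6) → 25/27 as n → ∞.
Convergence for |u + 8| · 25/27 < 1, i.e. |u + 8| < 27/25. So R = 27/25.
Check u = -173/25: the n-th term does not approach 0; divergence by the term test.
When u = -227/25, the terms do not tend to 0, so the series diverges.

(-227/25, -173/25)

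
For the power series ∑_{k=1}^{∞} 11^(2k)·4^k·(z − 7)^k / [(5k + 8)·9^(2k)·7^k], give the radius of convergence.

The ratio of consecutive coefficients is [(5k + 8)/(5(k+1) + 8)] · 121·4/(81·7) → 484/567.
Hence the series converges for |z − 7| < 1/(484/567) = 567/484, so the radius of convergence is 567/484.

R = 567/484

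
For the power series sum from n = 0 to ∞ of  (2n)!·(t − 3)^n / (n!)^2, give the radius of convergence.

The ratio of consecutive coefficients is (2n+1)·(2n+2)/(n+1)² → 4.
The series converges when 4 · |t − 3| < 1, giving R = 1/4.

R = 1/4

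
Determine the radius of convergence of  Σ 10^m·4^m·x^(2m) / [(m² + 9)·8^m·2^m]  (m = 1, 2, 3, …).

R = √10/5

Ratio test: |a_{m+1}/a_m| = [(m² + 9)/((m+1)² + 9)] · 10·4/(8·2) → 5/2 as m → ∞.
Since the exponent of x increases by 2 each term, convergence requires |x|² < 2/5, hence R = √10/5.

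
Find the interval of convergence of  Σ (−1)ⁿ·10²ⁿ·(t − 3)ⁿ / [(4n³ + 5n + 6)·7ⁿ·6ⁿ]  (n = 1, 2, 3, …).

The ratio of consecutive coefficients is [(4n³ + 5n + 6)/(4(n+1)³ + 5(n+1) + 6)] · 100/(7·6) → 50/21.
Convergence for |t − 3| · 50/21 < 1, i.e. |t − 3| < 21/50. So R = 21/50.
When t = 171/50, absolute convergence follows by limit comparison with Σ 1/n³.
Check t = 129/50: absolute convergence follows by limit comparison with Σ 1/n³.

[129/50, 171/50]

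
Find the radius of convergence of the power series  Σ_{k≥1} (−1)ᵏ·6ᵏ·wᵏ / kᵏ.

R = ∞

Applying the root test, |a_k|^(1/k) = 6/k → 0.
The limit is 0 for every w, so R = ∞.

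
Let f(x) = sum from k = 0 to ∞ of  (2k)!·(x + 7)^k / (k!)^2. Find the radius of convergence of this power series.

R = 1/4

Ratio test: |a_{k+1}/a_k| = (2k+1)·(2k+2)/(k+1)² → 4 as k → ∞.
The series converges when 4 · |x + 7| < 1, giving R = 1/4.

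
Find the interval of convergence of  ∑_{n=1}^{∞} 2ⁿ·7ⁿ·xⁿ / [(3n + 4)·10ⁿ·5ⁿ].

The ratio of consecutive coefficients is [(3n + 4)/(3(n+1) + 4)] · 2·7/(10·5) → 7/25.
Thus R = 1/(7/25) = 25/7.
When x = 25/7, comparison with the harmonic series Σ 1/n shows the series diverges.
When x = -25/7, convergence follows from the alternating series test (terms decrease monotonically to 0).

[-25/7, 25/7)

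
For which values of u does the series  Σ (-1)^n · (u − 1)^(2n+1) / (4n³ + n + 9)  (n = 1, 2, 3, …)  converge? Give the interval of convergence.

By the ratio test, |a_{n+1}/a_n| = (4n³ + n + 9)/(4(n+1)³ + (n+1) + 9) → 1.
Successive powers of (u − 1) differ by 2, so the series converges when |u − 1|² · 1 < 1, i.e. |u − 1| < √(1) = 1. So R = 1.
Check u = 2: the series is dominated by a constant times Σ 1/n³, which converges (p = 3 > 1).
At u = 0: absolute convergence follows by limit comparison with Σ 1/n³.

[0, 2]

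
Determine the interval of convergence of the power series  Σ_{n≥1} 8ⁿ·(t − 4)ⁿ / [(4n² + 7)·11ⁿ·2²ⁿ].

[-3/2, 19/2]

Ratio test: |a_{n+1}/a_n| = [(4n² + 7)/(4(n+1)² + 7)] · 8/(11·4) → 2/11 as n → ∞.
The series converges when 2/11 · |t − 4| < 1, giving R = 11/2.
When t = 19/2, absolute convergence follows by limit comparison with Σ 1/n².
At t = -3/2: the terms are on the order of 1/n², so the series converges absolutely by comparison with the p-series (p = 2 > 1).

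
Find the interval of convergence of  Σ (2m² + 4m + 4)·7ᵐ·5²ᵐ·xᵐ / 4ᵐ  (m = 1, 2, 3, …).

(-4/175, 4/175)

The ratio of consecutive coefficients is [(2(m+1)² + 4(m+1) + 4)/(2m² + 4m + 4)] · 7·25/4 → 175/4.
Hence the series converges for |x| < 1/(175/4) = 4/175, so the radius of convergence is 4/175.
Check x = 4/175: the terms have absolute value of order m², which does not tend to 0, so the series diverges by the divergence test.
At x = -4/175: the terms do not tend to 0, so the series diverges.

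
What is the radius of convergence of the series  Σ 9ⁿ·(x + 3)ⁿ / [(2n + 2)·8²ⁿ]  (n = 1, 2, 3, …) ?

By the ratio test, |a_{n+1}/a_n| = [(2n + 2)/(2(n+1) + 2)] · 9/64 → 9/64.
Hence the series converges for |x + 3| < 1/(9/64) = 64/9, so the radius of convergence is 64/9.

R = 64/9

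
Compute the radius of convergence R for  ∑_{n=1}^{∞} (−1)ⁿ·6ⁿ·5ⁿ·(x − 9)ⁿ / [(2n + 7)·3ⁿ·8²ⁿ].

R = 32/5

By the ratio test, |a_{n+1}/a_n| = [(2n + 7)/(2(n+1) + 7)] · 6·5/(3·64) → 5/32.
Thus R = 1/(5/32) = 32/5.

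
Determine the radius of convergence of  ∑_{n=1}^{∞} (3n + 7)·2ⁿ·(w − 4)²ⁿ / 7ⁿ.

R = √14/2

Apply the ratio test: |a_{n+1}| / |a_n| = [(3(n+1) + 7)/(3n + 7)] · 2/7, which tends to 2/7 as n → ∞.
Since the exponent of (w − 4) increases by 2 each term, convergence requires |w − 4|² < 7/2, hence R = √14/2.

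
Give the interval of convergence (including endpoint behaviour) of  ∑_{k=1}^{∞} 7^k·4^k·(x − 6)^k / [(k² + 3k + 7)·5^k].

[163/28, 173/28]

Apply the ratio test: |a_{k+1}| / |a_k| = [(k² + 3k + 7)/((k+1)² + 3(k+1) + 7)] · 7·4/5, which tends to 28/5 as k → ∞.
The series converges when 28/5 · |x − 6| < 1, giving R = 5/28.
Check x = 173/28: the series is dominated by a constant times Σ 1/k², which converges (p = 2 > 1).
When x = 163/28, absolute convergence follows by limit comparison with Σ 1/k².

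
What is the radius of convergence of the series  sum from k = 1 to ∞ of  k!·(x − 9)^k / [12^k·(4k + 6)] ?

R = 0

The ratio of consecutive coefficients is (k+1) · 1/12 · (4k + 6)/(4(k+1) + 6) → ∞.
The terms grow without bound for any (x − 9) ≠ 0, so R = 0 (convergence only at x = 9).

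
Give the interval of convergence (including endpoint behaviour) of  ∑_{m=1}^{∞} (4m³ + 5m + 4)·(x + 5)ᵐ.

Ratio test: |a_{m+1}/a_m| = (4(m+1)³ + 5(m+1) + 4)/(4m³ + 5m + 4) → 1 as m → ∞.
So the series converges when |x + 5| < 1 and diverges when |x + 5| > 1; R = 1.
At x = -4: the terms do not tend to 0, so the series diverges.
At x = -6: the terms do not tend to 0, so the series diverges.

(-6, -4)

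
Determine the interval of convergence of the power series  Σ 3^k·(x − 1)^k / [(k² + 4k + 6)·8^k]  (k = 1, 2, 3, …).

[-5/3, 11/3]

Ratio test: |a_{k+1}/a_k| = [(k² + 4k + 6)/((k+1)² + 4(k+1) + 6)] · 3/8 → 3/8 as k → ∞.
Thus R = 1/(3/8) = 8/3.
When x = 11/3, the series is dominated by a constant times Σ 1/k², which converges (p = 2 > 1).
At x = -5/3: absolute convergence follows by limit comparison with Σ 1/k².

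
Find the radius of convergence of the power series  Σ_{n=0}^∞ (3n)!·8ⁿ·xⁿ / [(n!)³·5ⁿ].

By the ratio test, |a_{n+1}/a_n| = (3n+1)·(3n+2)·(3n+3)/(n+1)³ · 8/5 → 216/5.
Thus R = 1/(216/5) = 5/216.

R = 5/216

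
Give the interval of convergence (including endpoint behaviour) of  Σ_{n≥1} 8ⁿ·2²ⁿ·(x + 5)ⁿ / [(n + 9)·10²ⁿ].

Ratio test: |a_{n+1}/a_n| = [(n + 9)/((n+1) + 9)] · 8·4/100 → 8/25 as n → ∞.
Thus R = 1/(8/25) = 25/8.
At x = -15/8: the terms behave like c/n; limit comparison with the harmonic series gives divergence.
At x = -65/8: an alternating series whose terms decrease to 0 in absolute value, so it converges by the Leibniz criterion.

[-65/8, -15/8)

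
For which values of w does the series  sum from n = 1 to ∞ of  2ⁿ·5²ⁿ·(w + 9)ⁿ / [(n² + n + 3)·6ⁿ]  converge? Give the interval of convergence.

[-228/25, -222/25]

Ratio test: |a_{n+1}/a_n| = [(n² + n + 3)/((n+1)² + (n+1) + 3)] · 2·25/6 → 25/3 as n → ∞.
The series converges when 25/3 · |w + 9| < 1, giving R = 3/25.
Check w = -222/25: the terms are on the order of 1/n², so the series converges absolutely by comparison with the p-series (p = 2 > 1).
At w = -228/25: the series is dominated by a constant times Σ 1/n², which converges (p = 2 > 1).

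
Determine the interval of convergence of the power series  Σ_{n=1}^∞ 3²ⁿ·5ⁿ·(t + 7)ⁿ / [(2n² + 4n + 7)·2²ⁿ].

The ratio of consecutive coefficients is [(2n² + 4n + 7)/(2(n+1)² + 4(n+1) + 7)] · 9·5/4 → 45/4.
Hence the series converges for |t + 7| < 1/(45/4) = 4/45, so the radius of convergence is 4/45.
At t = -311/45: absolute convergence follows by limit comparison with Σ 1/n².
At t = -319/45: absolute convergence follows by limit comparison with Σ 1/n².

[-319/45, -311/45]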